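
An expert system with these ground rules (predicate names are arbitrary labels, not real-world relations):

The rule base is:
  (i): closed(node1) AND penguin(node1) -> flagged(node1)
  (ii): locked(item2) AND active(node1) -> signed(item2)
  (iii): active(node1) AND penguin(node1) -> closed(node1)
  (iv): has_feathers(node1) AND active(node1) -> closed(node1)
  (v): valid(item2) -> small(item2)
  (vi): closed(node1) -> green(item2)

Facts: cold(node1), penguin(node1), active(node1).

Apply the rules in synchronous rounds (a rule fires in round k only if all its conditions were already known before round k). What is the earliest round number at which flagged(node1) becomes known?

Round 1: (iii) [active(node1) AND penguin(node1) -> closed(node1)]. Adds closed(node1).
Round 2: (i) [closed(node1) AND penguin(node1) -> flagged(node1)]; (vi) [closed(node1) -> green(item2)]. Adds flagged(node1), green(item2).
flagged(node1) first appears in round 2.

2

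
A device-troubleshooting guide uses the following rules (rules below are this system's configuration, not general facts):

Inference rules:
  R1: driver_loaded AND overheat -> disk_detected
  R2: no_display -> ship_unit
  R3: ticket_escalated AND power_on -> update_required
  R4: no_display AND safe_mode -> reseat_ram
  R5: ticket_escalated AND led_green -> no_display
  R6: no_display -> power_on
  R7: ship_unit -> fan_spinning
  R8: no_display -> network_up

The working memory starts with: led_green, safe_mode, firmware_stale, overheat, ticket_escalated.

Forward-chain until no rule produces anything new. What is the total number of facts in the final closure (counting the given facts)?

Round 1: R5 [ticket_escalated AND led_green -> no_display]. New: no_display.
Round 2: R2 [no_display -> ship_unit]; R4 [no_display AND safe_mode -> reseat_ram]; R6 [no_display -> power_on]; R8 [no_display -> network_up]. New: ship_unit, reseat_ram, power_on, network_up.
Round 3: R3 [ticket_escalated AND power_on -> update_required]; R7 [ship_unit -> fan_spinning]. New: update_required, fan_spinning.
Closure: {fan_spinning, firmware_stale, led_green, network_up, no_display, overheat, power_on, reseat_ram, safe_mode, ship_unit, ticket_escalated, update_required} — 12 facts.

12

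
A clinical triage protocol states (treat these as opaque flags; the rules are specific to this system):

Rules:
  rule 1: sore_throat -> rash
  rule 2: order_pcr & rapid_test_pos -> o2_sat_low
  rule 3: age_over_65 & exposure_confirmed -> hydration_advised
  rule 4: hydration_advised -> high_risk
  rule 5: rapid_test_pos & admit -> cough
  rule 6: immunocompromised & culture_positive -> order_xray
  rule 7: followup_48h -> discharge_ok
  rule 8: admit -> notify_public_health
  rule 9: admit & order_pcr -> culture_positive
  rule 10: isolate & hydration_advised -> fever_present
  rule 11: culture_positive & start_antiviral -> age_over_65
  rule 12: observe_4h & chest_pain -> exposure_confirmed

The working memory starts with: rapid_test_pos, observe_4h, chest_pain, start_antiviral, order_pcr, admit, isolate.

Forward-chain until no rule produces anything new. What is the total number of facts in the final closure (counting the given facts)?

[1] rule 2 [order_pcr & rapid_test_pos -> o2_sat_low]; rule 5 [rapid_test_pos & admit -> cough]; rule 8 [admit -> notify_public_health]; rule 9 [admit & order_pcr -> culture_positive]; rule 12 [observe_4h & chest_pain -> exposure_confirmed]. ⇒ new: o2_sat_low, cough, notify_public_health, culture_positive, exposure_confirmed.
[2] rule 11 [culture_positive & start_antiviral -> age_over_65]. ⇒ new: age_over_65.
[3] rule 3 [age_over_65 & exposure_confirmed -> hydration_advised]. ⇒ new: hydration_advised.
[4] rule 4 [hydration_advised -> high_risk]; rule 10 [isolate & hydration_advised -> fever_present]. ⇒ new: high_risk, fever_present.
Closure: {admit, age_over_65, chest_pain, cough, culture_positive, exposure_confirmed, fever_present, high_risk, hydration_advised, isolate, notify_public_health, o2_sat_low, observe_4h, order_pcr, rapid_test_pos, start_antiviral} — 16 facts.

16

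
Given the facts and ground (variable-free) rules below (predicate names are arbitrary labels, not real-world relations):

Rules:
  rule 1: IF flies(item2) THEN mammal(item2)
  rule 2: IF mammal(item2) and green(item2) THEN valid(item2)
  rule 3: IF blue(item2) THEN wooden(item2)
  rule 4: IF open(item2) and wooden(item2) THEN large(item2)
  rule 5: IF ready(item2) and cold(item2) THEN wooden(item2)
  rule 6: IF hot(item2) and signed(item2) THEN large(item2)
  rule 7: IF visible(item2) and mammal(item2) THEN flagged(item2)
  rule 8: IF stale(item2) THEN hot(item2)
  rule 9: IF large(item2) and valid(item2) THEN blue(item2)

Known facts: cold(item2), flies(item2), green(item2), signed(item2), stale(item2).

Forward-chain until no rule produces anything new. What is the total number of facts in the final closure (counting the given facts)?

11

Round 1 — rule 1, rule 8, derive mammal(item2), hot(item2).
Round 2 — rule 2, rule 6, derive valid(item2), large(item2).
Round 3 — rule 9, derive blue(item2).
Round 4 — rule 3, derive wooden(item2).
Closure: {blue(item2), cold(item2), flies(item2), green(item2), hot(item2), large(item2), mammal(item2), signed(item2), stale(item2), valid(item2), wooden(item2)} — 11 facts.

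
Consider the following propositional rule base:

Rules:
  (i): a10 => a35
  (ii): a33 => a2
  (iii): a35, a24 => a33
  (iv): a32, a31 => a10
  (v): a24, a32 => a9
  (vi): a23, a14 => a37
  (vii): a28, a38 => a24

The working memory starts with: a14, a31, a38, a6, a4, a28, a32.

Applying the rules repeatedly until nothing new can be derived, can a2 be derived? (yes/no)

Round 1: (iv) [a32, a31 => a10]; (vii) [a28, a38 => a24]. Adds a10, a24.
Round 2: (i) [a10 => a35]; (v) [a24, a32 => a9]. Adds a35, a9.
Round 3: (iii) [a35, a24 => a33]. Adds a33.
Round 4: (ii) [a33 => a2]. Adds a2.
a2 appears in round 4, so it is derivable.

yes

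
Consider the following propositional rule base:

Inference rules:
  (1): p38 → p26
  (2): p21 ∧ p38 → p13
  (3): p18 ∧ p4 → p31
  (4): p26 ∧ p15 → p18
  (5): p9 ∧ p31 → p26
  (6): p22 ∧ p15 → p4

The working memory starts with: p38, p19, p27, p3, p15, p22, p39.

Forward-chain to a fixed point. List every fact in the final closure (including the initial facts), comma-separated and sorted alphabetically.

Round 1: (1) [p38 → p26]; (6) [p22 ∧ p15 → p4]. New: p26, p4.
Round 2: (4) [p26 ∧ p15 → p18]. New: p18.
Round 3: (3) [p18 ∧ p4 → p31]. New: p31.

p15, p18, p19, p22, p26, p27, p3, p31, p38, p39, p4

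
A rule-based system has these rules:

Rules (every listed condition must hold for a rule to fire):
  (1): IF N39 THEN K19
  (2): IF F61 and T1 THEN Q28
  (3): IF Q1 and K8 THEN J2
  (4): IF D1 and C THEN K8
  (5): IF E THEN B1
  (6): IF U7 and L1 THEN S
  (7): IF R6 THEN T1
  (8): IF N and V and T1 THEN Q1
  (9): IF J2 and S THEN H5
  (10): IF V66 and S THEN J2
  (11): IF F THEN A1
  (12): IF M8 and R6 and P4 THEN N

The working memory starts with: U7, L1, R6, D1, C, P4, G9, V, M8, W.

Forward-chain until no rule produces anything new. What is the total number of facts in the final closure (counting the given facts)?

Round 1: (4) [IF D1 and C THEN K8]; (6) [IF U7 and L1 THEN S]; (7) [IF R6 THEN T1]; (12) [IF M8 and R6 and P4 THEN N]. Adds K8, S, T1, N.
Round 2: (8) [IF N and V and T1 THEN Q1]. Adds Q1.
Round 3: (3) [IF Q1 and K8 THEN J2]. Adds J2.
Round 4: (9) [IF J2 and S THEN H5]. Adds H5.
Closure: {C, D1, G9, H5, J2, K8, L1, M8, N, P4, Q1, R6, S, T1, U7, V, W} — 17 facts.

17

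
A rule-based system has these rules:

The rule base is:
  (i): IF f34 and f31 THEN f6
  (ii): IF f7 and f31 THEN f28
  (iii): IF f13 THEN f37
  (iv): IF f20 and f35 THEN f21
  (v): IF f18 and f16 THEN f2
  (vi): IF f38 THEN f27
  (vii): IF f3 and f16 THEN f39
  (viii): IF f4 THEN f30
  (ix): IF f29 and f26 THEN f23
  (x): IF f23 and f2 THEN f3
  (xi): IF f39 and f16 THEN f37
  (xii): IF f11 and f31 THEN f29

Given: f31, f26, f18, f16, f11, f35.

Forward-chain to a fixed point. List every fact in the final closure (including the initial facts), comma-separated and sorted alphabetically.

f11, f16, f18, f2, f23, f26, f29, f3, f31, f35, f37, f39

[1] (v) [IF f18 and f16 THEN f2]; (xii) [IF f11 and f31 THEN f29]. ⇒ new: f2, f29.
[2] (ix) [IF f29 and f26 THEN f23]. ⇒ new: f23.
[3] (x) [IF f23 and f2 THEN f3]. ⇒ new: f3.
[4] (vii) [IF f3 and f16 THEN f39]. ⇒ new: f39.
[5] (xi) [IF f39 and f16 THEN f37]. ⇒ new: f37.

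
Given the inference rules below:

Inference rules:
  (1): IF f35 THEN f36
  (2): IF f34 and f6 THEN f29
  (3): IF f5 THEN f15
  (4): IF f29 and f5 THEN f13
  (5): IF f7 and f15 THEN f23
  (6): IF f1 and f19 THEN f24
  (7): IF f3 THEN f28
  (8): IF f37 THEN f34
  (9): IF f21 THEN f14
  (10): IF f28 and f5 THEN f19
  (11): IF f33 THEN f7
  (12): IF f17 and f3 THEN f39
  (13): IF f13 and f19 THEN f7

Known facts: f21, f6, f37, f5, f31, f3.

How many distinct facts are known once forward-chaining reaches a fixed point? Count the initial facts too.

15

[1] (3) [IF f5 THEN f15]; (7) [IF f3 THEN f28]; (8) [IF f37 THEN f34]; (9) [IF f21 THEN f14]. ⇒ new: f15, f28, f34, f14.
[2] (2) [IF f34 and f6 THEN f29]; (10) [IF f28 and f5 THEN f19]. ⇒ new: f29, f19.
[3] (4) [IF f29 and f5 THEN f13]. ⇒ new: f13.
[4] (13) [IF f13 and f19 THEN f7]. ⇒ new: f7.
[5] (5) [IF f7 and f15 THEN f23]. ⇒ new: f23.
Closure: {f13, f14, f15, f19, f21, f23, f28, f29, f3, f31, f34, f37, f5, f6, f7} — 15 facts.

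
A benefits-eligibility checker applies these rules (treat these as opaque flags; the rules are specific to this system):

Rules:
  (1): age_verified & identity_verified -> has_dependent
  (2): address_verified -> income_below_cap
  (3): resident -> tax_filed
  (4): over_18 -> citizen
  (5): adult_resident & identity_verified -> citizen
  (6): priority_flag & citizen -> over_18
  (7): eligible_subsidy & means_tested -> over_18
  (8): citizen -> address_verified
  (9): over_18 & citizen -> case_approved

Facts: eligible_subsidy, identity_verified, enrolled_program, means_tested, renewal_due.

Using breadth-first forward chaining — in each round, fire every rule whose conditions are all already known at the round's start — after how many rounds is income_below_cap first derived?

4

Round 1 — (7), derive over_18.
Round 2 — (4), derive citizen.
Round 3 — (8), (9), derive address_verified, case_approved.
Round 4 — (2), derive income_below_cap.
income_below_cap first appears in round 4.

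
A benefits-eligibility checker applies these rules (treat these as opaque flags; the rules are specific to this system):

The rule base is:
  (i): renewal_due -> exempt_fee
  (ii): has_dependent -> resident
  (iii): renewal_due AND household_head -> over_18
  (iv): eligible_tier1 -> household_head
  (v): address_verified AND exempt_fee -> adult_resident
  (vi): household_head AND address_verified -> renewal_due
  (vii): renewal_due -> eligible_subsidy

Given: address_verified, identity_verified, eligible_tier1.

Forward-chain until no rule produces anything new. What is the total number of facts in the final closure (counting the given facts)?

Round 1 fires (iv), giving household_head.
Round 2 fires (vi), giving renewal_due.
Round 3 fires (i), (iii), (vii), giving exempt_fee, over_18, eligible_subsidy.
Round 4 fires (v), giving adult_resident.
Closure: {address_verified, adult_resident, eligible_subsidy, eligible_tier1, exempt_fee, household_head, identity_verified, over_18, renewal_due} — 9 facts.

9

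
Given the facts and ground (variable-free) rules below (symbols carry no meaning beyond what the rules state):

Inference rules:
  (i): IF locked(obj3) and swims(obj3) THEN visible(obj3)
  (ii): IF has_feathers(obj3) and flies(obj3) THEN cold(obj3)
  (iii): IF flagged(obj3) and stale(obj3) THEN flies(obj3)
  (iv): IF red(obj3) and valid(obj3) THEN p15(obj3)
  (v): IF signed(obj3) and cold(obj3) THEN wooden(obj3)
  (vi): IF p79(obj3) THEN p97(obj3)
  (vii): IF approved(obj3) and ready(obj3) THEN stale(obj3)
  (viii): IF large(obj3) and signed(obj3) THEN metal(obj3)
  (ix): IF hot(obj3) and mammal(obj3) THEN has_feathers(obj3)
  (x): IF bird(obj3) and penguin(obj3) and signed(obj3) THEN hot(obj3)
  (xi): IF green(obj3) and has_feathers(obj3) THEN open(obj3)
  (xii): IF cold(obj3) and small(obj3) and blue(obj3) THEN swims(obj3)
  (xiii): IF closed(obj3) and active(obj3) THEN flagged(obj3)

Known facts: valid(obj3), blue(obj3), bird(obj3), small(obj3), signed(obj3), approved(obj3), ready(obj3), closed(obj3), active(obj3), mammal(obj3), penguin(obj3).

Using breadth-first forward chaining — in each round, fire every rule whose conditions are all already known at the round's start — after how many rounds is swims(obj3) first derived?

4

Round 1: (vii) [IF approved(obj3) and ready(obj3) THEN stale(obj3)]; (x) [IF bird(obj3) and penguin(obj3) and signed(obj3) THEN hot(obj3)]; (xiii) [IF closed(obj3) and active(obj3) THEN flagged(obj3)]. Adds stale(obj3), hot(obj3), flagged(obj3).
Round 2: (iii) [IF flagged(obj3) and stale(obj3) THEN flies(obj3)]; (ix) [IF hot(obj3) and mammal(obj3) THEN has_feathers(obj3)]. Adds flies(obj3), has_feathers(obj3).
Round 3: (ii) [IF has_feathers(obj3) and flies(obj3) THEN cold(obj3)]. Adds cold(obj3).
Round 4: (v) [IF signed(obj3) and cold(obj3) THEN wooden(obj3)]; (xii) [IF cold(obj3) and small(obj3) and blue(obj3) THEN swims(obj3)]. Adds wooden(obj3), swims(obj3).
swims(obj3) first appears in round 4.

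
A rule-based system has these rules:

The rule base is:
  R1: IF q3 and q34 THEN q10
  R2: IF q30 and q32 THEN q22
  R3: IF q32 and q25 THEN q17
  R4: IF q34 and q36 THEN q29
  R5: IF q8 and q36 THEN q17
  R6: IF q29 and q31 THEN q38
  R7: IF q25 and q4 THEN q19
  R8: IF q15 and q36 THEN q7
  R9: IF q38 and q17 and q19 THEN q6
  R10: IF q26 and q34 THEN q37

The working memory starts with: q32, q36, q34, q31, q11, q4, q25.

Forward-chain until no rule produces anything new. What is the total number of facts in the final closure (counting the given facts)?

12

Round 1: R3 [IF q32 and q25 THEN q17]; R4 [IF q34 and q36 THEN q29]; R7 [IF q25 and q4 THEN q19]. Adds q17, q29, q19.
Round 2: R6 [IF q29 and q31 THEN q38]. Adds q38.
Round 3: R9 [IF q38 and q17 and q19 THEN q6]. Adds q6.
Closure: {q11, q17, q19, q25, q29, q31, q32, q34, q36, q38, q4, q6} — 12 facts.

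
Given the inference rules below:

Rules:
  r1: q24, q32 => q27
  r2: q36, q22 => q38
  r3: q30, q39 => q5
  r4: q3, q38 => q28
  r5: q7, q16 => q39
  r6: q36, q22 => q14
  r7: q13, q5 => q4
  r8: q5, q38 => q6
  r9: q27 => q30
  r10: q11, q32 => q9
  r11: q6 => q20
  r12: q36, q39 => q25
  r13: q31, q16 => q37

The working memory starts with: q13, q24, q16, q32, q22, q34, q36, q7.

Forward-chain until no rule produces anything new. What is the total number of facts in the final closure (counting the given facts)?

Round 1: r1 [q24, q32 => q27]; r2 [q36, q22 => q38]; r5 [q7, q16 => q39]; r6 [q36, q22 => q14]. New: q27, q38, q39, q14.
Round 2: r9 [q27 => q30]; r12 [q36, q39 => q25]. New: q30, q25.
Round 3: r3 [q30, q39 => q5]. New: q5.
Round 4: r7 [q13, q5 => q4]; r8 [q5, q38 => q6]. New: q4, q6.
Round 5: r11 [q6 => q20]. New: q20.
Closure: {q13, q14, q16, q20, q22, q24, q25, q27, q30, q32, q34, q36, q38, q39, q4, q5, q6, q7} — 18 facts.

18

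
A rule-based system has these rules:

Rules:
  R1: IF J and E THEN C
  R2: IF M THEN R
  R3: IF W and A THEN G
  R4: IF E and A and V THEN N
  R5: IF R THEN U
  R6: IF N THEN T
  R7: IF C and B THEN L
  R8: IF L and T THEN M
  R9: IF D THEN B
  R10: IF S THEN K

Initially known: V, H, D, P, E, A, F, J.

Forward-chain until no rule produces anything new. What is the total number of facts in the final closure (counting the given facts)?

Round 1 — R1, R4, R9, derive C, N, B.
Round 2 — R6, R7, derive T, L.
Round 3 — R8, derive M.
Round 4 — R2, derive R.
Round 5 — R5, derive U.
Closure: {A, B, C, D, E, F, H, J, L, M, N, P, R, T, U, V} — 16 facts.

16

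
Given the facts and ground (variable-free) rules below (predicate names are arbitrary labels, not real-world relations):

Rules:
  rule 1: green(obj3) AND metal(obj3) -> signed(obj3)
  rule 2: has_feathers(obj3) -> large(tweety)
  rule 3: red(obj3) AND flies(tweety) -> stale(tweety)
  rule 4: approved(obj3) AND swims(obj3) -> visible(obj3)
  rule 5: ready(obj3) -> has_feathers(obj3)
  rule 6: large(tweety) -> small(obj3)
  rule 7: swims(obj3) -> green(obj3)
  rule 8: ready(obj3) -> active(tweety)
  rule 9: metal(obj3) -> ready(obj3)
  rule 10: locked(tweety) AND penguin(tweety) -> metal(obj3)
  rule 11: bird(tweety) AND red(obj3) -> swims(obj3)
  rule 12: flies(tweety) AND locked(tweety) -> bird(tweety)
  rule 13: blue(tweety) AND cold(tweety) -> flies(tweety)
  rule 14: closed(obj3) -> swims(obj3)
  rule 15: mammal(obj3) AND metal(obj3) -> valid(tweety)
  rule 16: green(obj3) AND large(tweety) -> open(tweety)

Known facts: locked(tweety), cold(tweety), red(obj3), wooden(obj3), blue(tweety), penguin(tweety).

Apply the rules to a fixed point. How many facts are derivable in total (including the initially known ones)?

Round 1 fires rule 10, rule 13, giving metal(obj3), flies(tweety).
Round 2 fires rule 3, rule 9, rule 12, giving stale(tweety), ready(obj3), bird(tweety).
Round 3 fires rule 5, rule 8, rule 11, giving has_feathers(obj3), active(tweety), swims(obj3).
Round 4 fires rule 2, rule 7, giving large(tweety), green(obj3).
Round 5 fires rule 1, rule 6, rule 16, giving signed(obj3), small(obj3), open(tweety).
Closure: {active(tweety), bird(tweety), blue(tweety), cold(tweety), flies(tweety), green(obj3), has_feathers(obj3), large(tweety), locked(tweety), metal(obj3), open(tweety), penguin(tweety), ready(obj3), red(obj3), signed(obj3), small(obj3), stale(tweety), swims(obj3), wooden(obj3)} — 19 facts.

19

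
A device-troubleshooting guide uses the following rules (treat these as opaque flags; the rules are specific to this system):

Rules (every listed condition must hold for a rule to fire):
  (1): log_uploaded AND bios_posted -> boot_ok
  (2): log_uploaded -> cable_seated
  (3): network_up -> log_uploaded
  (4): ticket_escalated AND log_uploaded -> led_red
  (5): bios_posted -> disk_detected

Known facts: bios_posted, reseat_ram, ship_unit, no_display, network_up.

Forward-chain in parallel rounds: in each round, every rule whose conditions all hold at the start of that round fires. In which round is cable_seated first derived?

Round 1: (3) [network_up -> log_uploaded]; (5) [bios_posted -> disk_detected]. Adds log_uploaded, disk_detected.
Round 2: (1) [log_uploaded AND bios_posted -> boot_ok]; (2) [log_uploaded -> cable_seated]. Adds boot_ok, cable_seated.
cable_seated first appears in round 2.

2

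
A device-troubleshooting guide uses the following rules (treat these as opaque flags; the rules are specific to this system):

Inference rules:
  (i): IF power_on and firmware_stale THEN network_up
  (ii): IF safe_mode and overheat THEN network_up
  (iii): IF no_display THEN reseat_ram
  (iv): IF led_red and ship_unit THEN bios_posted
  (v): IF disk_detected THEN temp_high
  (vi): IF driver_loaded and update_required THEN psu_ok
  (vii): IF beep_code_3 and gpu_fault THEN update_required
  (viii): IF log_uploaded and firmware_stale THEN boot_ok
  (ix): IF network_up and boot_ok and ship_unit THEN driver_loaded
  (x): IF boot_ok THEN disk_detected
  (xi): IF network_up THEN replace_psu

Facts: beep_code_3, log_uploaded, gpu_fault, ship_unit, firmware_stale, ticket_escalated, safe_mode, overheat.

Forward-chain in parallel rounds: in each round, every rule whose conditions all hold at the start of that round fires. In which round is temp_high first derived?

3

Round 1 — (ii), (vii), (viii), derive network_up, update_required, boot_ok.
Round 2 — (ix), (x), (xi), derive driver_loaded, disk_detected, replace_psu.
Round 3 — (v), (vi), derive temp_high, psu_ok.
temp_high first appears in round 3.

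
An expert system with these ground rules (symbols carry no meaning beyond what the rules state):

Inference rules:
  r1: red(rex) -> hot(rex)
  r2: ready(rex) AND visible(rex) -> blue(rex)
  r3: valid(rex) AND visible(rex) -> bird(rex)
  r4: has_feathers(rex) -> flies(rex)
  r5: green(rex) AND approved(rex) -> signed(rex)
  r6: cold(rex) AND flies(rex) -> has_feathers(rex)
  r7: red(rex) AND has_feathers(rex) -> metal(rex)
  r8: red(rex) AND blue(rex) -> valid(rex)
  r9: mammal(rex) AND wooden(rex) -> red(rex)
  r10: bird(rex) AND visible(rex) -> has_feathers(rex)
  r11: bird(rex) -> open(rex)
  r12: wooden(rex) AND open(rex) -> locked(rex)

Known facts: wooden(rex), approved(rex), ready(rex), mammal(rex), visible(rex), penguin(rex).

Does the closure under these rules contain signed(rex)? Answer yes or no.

no

Round 1: r2 [ready(rex) AND visible(rex) -> blue(rex)]; r9 [mammal(rex) AND wooden(rex) -> red(rex)]. Adds blue(rex), red(rex).
Round 2: r1 [red(rex) -> hot(rex)]; r8 [red(rex) AND blue(rex) -> valid(rex)]. Adds hot(rex), valid(rex).
Round 3: r3 [valid(rex) AND visible(rex) -> bird(rex)]. Adds bird(rex).
Round 4: r10 [bird(rex) AND visible(rex) -> has_feathers(rex)]; r11 [bird(rex) -> open(rex)]. Adds has_feathers(rex), open(rex).
Round 5: r4 [has_feathers(rex) -> flies(rex)]; r7 [red(rex) AND has_feathers(rex) -> metal(rex)]; r12 [wooden(rex) AND open(rex) -> locked(rex)]. Adds flies(rex), metal(rex), locked(rex).
Fixed point reached. signed(rex) is concluded only by r5; r5 needs green(rex) (never derived).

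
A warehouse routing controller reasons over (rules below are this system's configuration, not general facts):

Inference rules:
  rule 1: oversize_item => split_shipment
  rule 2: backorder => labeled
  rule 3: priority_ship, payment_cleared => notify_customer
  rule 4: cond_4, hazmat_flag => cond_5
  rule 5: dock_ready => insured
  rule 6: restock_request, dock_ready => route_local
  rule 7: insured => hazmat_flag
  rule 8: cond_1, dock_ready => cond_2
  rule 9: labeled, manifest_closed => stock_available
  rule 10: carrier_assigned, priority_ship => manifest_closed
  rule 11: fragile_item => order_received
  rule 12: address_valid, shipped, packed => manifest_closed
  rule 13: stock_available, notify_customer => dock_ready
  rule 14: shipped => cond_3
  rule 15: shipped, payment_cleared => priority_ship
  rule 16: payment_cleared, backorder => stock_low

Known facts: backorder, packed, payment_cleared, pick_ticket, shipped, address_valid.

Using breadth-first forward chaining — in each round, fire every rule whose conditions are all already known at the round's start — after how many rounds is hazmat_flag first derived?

Round 1 — rule 2, rule 12, rule 14, rule 15, rule 16, derive labeled, manifest_closed, cond_3, priority_ship, stock_low.
Round 2 — rule 3, rule 9, derive notify_customer, stock_available.
Round 3 — rule 13, derive dock_ready.
Round 4 — rule 5, derive insured.
Round 5 — rule 7, derive hazmat_flag.
hazmat_flag first appears in round 5.

5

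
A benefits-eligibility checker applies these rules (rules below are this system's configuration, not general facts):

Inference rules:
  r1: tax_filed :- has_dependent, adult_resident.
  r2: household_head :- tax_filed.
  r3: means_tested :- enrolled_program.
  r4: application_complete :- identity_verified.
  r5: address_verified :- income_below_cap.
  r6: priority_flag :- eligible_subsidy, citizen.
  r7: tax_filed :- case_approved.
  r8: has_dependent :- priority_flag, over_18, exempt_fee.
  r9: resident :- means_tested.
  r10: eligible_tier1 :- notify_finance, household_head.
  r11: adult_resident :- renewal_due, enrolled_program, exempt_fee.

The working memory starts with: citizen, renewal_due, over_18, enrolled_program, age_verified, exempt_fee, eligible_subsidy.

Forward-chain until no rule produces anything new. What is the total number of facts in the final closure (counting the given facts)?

Round 1: r3 [means_tested :- enrolled_program.]; r6 [priority_flag :- eligible_subsidy, citizen.]; r11 [adult_resident :- renewal_due, enrolled_program, exempt_fee.]. New: means_tested, priority_flag, adult_resident.
Round 2: r8 [has_dependent :- priority_flag, over_18, exempt_fee.]; r9 [resident :- means_tested.]. New: has_dependent, resident.
Round 3: r1 [tax_filed :- has_dependent, adult_resident.]. New: tax_filed.
Round 4: r2 [household_head :- tax_filed.]. New: household_head.
Closure: {adult_resident, age_verified, citizen, eligible_subsidy, enrolled_program, exempt_fee, has_dependent, household_head, means_tested, over_18, priority_flag, renewal_due, resident, tax_filed} — 14 facts.

14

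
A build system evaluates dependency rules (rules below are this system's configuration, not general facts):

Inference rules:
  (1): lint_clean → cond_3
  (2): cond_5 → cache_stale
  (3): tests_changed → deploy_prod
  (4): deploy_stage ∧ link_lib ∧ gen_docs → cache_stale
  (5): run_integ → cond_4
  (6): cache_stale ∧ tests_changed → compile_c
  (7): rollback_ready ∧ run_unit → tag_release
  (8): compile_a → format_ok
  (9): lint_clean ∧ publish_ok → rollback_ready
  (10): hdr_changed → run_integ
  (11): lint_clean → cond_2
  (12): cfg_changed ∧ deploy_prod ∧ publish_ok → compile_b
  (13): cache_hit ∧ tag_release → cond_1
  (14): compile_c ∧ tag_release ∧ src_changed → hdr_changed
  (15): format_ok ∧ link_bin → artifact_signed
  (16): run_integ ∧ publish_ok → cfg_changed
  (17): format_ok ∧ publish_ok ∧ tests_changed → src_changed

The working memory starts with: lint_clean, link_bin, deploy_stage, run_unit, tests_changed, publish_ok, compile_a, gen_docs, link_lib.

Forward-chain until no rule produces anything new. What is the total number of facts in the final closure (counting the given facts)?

Round 1 fires (1), (3), (4), (8), (9), (11), giving cond_3, deploy_prod, cache_stale, format_ok, rollback_ready, cond_2.
Round 2 fires (6), (7), (15), (17), giving compile_c, tag_release, artifact_signed, src_changed.
Round 3 fires (14), giving hdr_changed.
Round 4 fires (10), giving run_integ.
Round 5 fires (5), (16), giving cond_4, cfg_changed.
Round 6 fires (12), giving compile_b.
Closure: {artifact_signed, cache_stale, cfg_changed, compile_a, compile_b, compile_c, cond_2, cond_3, cond_4, deploy_prod, deploy_stage, format_ok, gen_docs, hdr_changed, link_bin, link_lib, lint_clean, publish_ok, rollback_ready, run_integ, run_unit, src_changed, tag_release, tests_changed} — 24 facts.

24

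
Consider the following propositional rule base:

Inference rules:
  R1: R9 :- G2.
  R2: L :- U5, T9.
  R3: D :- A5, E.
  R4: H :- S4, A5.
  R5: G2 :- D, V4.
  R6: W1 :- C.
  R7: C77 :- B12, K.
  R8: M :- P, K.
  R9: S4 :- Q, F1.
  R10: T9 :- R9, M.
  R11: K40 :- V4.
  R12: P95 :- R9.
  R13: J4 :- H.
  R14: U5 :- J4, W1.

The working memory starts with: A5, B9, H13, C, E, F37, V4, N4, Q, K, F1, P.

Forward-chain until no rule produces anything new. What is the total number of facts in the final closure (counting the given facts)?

Round 1 — R3, R6, R8, R9, R11, derive D, W1, M, S4, K40.
Round 2 — R4, R5, derive H, G2.
Round 3 — R1, R13, derive R9, J4.
Round 4 — R10, R12, R14, derive T9, P95, U5.
Round 5 — R2, derive L.
Closure: {A5, B9, C, D, E, F1, F37, G2, H, H13, J4, K, K40, L, M, N4, P, P95, Q, R9, S4, T9, U5, V4, W1} — 25 facts.

25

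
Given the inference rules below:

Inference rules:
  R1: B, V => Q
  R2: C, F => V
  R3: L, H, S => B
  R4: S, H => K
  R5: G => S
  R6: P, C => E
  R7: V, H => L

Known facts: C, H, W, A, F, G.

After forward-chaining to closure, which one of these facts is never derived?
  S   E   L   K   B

Round 1: R2 [C, F => V]; R5 [G => S]. New: V, S.
Round 2: R4 [S, H => K]; R7 [V, H => L]. New: K, L.
Round 3: R3 [L, H, S => B]. New: B.
Round 4: R1 [B, V => Q]. New: Q.
Derived: S (round 1), B (round 3), L (round 2), K (round 2). E never appears in any round.

E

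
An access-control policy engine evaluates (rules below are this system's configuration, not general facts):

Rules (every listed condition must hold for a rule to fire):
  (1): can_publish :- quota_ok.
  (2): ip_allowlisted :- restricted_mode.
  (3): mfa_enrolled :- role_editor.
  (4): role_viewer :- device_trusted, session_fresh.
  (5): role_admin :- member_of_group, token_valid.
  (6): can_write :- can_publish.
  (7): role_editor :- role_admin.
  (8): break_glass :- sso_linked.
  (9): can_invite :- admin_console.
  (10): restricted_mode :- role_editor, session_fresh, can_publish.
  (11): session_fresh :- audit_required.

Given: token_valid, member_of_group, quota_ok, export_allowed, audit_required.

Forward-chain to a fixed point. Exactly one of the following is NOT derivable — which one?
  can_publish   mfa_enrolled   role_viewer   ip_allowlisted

[1] (1) [can_publish :- quota_ok.]; (5) [role_admin :- member_of_group, token_valid.]; (11) [session_fresh :- audit_required.]. ⇒ new: can_publish, role_admin, session_fresh.
[2] (6) [can_write :- can_publish.]; (7) [role_editor :- role_admin.]. ⇒ new: can_write, role_editor.
[3] (3) [mfa_enrolled :- role_editor.]; (10) [restricted_mode :- role_editor, session_fresh, can_publish.]. ⇒ new: mfa_enrolled, restricted_mode.
[4] (2) [ip_allowlisted :- restricted_mode.]. ⇒ new: ip_allowlisted.
Derived: mfa_enrolled (round 3), can_publish (round 1), ip_allowlisted (round 4). role_viewer never appears in any round.

role_viewer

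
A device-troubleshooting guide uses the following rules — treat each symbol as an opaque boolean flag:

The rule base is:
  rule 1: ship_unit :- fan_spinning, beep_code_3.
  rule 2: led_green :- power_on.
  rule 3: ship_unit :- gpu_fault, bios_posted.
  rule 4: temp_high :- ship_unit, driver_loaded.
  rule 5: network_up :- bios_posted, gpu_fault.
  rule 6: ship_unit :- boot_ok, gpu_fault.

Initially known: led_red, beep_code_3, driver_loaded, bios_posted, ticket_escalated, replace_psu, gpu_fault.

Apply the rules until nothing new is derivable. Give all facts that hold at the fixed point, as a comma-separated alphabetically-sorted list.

Round 1 — rule 3, rule 5, derive ship_unit, network_up.
Round 2 — rule 4, derive temp_high.

beep_code_3, bios_posted, driver_loaded, gpu_fault, led_red, network_up, replace_psu, ship_unit, temp_high, ticket_escalated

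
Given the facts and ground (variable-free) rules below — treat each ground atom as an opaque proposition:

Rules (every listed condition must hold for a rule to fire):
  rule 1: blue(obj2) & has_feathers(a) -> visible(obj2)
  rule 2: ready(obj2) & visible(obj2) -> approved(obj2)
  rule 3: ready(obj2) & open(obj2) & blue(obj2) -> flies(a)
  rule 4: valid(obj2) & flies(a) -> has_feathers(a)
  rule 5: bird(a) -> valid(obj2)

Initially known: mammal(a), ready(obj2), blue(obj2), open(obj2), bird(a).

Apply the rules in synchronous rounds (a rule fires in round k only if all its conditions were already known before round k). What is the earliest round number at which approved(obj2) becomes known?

Round 1: rule 3 [ready(obj2) & open(obj2) & blue(obj2) -> flies(a)]; rule 5 [bird(a) -> valid(obj2)]. Adds flies(a), valid(obj2).
Round 2: rule 4 [valid(obj2) & flies(a) -> has_feathers(a)]. Adds has_feathers(a).
Round 3: rule 1 [blue(obj2) & has_feathers(a) -> visible(obj2)]. Adds visible(obj2).
Round 4: rule 2 [ready(obj2) & visible(obj2) -> approved(obj2)]. Adds approved(obj2).
approved(obj2) first appears in round 4.

4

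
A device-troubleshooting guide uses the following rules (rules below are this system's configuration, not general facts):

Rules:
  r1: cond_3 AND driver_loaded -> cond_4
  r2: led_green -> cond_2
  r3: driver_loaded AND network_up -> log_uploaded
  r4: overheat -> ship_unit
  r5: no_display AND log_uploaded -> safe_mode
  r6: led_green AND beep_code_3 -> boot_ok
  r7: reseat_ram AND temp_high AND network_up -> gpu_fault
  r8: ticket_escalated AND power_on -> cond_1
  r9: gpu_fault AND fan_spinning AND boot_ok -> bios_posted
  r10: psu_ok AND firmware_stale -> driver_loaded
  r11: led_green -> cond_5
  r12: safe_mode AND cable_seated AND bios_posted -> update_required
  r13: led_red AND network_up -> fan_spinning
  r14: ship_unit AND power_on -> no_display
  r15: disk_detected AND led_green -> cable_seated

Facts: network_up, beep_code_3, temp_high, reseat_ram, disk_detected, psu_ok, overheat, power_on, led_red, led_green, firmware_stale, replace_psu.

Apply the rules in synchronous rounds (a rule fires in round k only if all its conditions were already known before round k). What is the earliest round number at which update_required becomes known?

Round 1: r2 [led_green -> cond_2]; r4 [overheat -> ship_unit]; r6 [led_green AND beep_code_3 -> boot_ok]; r7 [reseat_ram AND temp_high AND network_up -> gpu_fault]; r10 [psu_ok AND firmware_stale -> driver_loaded]; r11 [led_green -> cond_5]; r13 [led_red AND network_up -> fan_spinning]; r15 [disk_detected AND led_green -> cable_seated]. New: cond_2, ship_unit, boot_ok, gpu_fault, driver_loaded, cond_5, fan_spinning, cable_seated.
Round 2: r3 [driver_loaded AND network_up -> log_uploaded]; r9 [gpu_fault AND fan_spinning AND boot_ok -> bios_posted]; r14 [ship_unit AND power_on -> no_display]. New: log_uploaded, bios_posted, no_display.
Round 3: r5 [no_display AND log_uploaded -> safe_mode]. New: safe_mode.
Round 4: r12 [safe_mode AND cable_seated AND bios_posted -> update_required]. New: update_required.
update_required first appears in round 4.

4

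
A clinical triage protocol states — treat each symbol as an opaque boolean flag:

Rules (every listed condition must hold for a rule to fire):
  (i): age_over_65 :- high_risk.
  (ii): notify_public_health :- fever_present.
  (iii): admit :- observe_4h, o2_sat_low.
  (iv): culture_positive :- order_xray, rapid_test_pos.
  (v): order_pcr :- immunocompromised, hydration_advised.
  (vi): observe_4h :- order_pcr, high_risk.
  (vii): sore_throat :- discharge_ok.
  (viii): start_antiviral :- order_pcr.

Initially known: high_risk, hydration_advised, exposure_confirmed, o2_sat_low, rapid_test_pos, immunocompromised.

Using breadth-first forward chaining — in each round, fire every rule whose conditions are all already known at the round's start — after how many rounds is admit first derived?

Round 1: (i) [age_over_65 :- high_risk.]; (v) [order_pcr :- immunocompromised, hydration_advised.]. New: age_over_65, order_pcr.
Round 2: (vi) [observe_4h :- order_pcr, high_risk.]; (viii) [start_antiviral :- order_pcr.]. New: observe_4h, start_antiviral.
Round 3: (iii) [admit :- observe_4h, o2_sat_low.]. New: admit.
admit first appears in round 3.

3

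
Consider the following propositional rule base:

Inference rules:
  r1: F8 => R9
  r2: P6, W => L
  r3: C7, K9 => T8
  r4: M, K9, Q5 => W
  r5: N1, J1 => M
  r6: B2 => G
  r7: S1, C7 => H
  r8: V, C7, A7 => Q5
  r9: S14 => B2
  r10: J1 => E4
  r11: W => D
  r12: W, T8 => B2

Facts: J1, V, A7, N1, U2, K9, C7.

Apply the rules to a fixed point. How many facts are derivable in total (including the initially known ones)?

15

Round 1 fires r3, r5, r8, r10, giving T8, M, Q5, E4.
Round 2 fires r4, giving W.
Round 3 fires r11, r12, giving D, B2.
Round 4 fires r6, giving G.
Closure: {A7, B2, C7, D, E4, G, J1, K9, M, N1, Q5, T8, U2, V, W} — 15 facts.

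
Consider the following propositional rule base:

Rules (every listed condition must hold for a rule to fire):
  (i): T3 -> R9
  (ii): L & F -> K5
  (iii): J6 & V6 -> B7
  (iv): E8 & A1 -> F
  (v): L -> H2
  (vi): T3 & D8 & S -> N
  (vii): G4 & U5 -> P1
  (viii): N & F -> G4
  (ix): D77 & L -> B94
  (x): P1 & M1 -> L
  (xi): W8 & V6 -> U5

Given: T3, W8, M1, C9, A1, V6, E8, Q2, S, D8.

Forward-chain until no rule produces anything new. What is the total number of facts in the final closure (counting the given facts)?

19

Round 1: (i) [T3 -> R9]; (iv) [E8 & A1 -> F]; (vi) [T3 & D8 & S -> N]; (xi) [W8 & V6 -> U5]. New: R9, F, N, U5.
Round 2: (viii) [N & F -> G4]. New: G4.
Round 3: (vii) [G4 & U5 -> P1]. New: P1.
Round 4: (x) [P1 & M1 -> L]. New: L.
Round 5: (ii) [L & F -> K5]; (v) [L -> H2]. New: K5, H2.
Closure: {A1, C9, D8, E8, F, G4, H2, K5, L, M1, N, P1, Q2, R9, S, T3, U5, V6, W8} — 19 facts.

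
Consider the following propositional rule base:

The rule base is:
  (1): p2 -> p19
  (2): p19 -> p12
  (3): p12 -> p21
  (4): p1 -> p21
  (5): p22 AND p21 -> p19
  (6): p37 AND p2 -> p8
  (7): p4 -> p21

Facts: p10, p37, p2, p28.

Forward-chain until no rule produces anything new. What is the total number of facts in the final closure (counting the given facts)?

8

Round 1 — (1), (6), derive p19, p8.
Round 2 — (2), derive p12.
Round 3 — (3), derive p21.
Closure: {p10, p12, p19, p2, p21, p28, p37, p8} — 8 facts.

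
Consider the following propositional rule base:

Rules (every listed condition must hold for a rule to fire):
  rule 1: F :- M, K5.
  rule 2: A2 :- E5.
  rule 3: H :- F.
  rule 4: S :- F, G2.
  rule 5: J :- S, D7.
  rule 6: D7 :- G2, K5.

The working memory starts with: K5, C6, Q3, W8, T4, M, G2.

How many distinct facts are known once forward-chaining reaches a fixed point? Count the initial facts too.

Round 1: rule 1 [F :- M, K5.]; rule 6 [D7 :- G2, K5.]. Adds F, D7.
Round 2: rule 3 [H :- F.]; rule 4 [S :- F, G2.]. Adds H, S.
Round 3: rule 5 [J :- S, D7.]. Adds J.
Closure: {C6, D7, F, G2, H, J, K5, M, Q3, S, T4, W8} — 12 facts.

12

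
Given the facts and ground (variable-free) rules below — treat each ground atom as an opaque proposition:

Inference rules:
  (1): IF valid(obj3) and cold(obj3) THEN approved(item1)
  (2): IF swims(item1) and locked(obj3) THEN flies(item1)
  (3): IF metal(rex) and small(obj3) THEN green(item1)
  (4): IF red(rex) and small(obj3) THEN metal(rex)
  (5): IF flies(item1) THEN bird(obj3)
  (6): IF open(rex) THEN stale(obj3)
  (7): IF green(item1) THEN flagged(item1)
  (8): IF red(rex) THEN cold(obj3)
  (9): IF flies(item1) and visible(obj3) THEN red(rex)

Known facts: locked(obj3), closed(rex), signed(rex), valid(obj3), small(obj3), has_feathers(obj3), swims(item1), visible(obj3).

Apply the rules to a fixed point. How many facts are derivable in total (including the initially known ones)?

Round 1 — (2), derive flies(item1).
Round 2 — (5), (9), derive bird(obj3), red(rex).
Round 3 — (4), (8), derive metal(rex), cold(obj3).
Round 4 — (1), (3), derive approved(item1), green(item1).
Round 5 — (7), derive flagged(item1).
Closure: {approved(item1), bird(obj3), closed(rex), cold(obj3), flagged(item1), flies(item1), green(item1), has_feathers(obj3), locked(obj3), metal(rex), red(rex), signed(rex), small(obj3), swims(item1), valid(obj3), visible(obj3)} — 16 facts.

16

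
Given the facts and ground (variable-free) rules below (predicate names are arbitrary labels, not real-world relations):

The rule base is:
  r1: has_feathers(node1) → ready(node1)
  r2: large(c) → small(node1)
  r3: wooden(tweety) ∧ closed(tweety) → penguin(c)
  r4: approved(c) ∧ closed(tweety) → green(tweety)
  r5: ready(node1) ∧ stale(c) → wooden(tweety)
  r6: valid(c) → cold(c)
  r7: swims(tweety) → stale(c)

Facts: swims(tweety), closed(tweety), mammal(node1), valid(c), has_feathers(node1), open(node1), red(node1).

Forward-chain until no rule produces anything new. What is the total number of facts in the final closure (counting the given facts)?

12

Round 1 fires r1, r6, r7, giving ready(node1), cold(c), stale(c).
Round 2 fires r5, giving wooden(tweety).
Round 3 fires r3, giving penguin(c).
Closure: {closed(tweety), cold(c), has_feathers(node1), mammal(node1), open(node1), penguin(c), ready(node1), red(node1), stale(c), swims(tweety), valid(c), wooden(tweety)} — 12 facts.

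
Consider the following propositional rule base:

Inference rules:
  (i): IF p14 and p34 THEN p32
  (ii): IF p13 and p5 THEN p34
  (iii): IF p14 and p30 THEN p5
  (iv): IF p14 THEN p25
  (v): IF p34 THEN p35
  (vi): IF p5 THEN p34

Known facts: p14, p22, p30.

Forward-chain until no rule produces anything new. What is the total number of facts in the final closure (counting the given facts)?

Round 1 — (iii), (iv), derive p5, p25.
Round 2 — (vi), derive p34.
Round 3 — (i), (v), derive p32, p35.
Closure: {p14, p22, p25, p30, p32, p34, p35, p5} — 8 facts.

8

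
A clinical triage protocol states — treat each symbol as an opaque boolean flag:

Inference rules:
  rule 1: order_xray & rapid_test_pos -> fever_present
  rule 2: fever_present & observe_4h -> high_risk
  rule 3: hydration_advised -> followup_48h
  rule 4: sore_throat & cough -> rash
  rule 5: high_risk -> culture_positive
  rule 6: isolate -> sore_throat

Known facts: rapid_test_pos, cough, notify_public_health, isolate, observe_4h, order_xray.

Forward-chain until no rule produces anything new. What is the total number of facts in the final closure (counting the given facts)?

11

Round 1 — rule 1, rule 6, derive fever_present, sore_throat.
Round 2 — rule 2, rule 4, derive high_risk, rash.
Round 3 — rule 5, derive culture_positive.
Closure: {cough, culture_positive, fever_present, high_risk, isolate, notify_public_health, observe_4h, order_xray, rapid_test_pos, rash, sore_throat} — 11 facts.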